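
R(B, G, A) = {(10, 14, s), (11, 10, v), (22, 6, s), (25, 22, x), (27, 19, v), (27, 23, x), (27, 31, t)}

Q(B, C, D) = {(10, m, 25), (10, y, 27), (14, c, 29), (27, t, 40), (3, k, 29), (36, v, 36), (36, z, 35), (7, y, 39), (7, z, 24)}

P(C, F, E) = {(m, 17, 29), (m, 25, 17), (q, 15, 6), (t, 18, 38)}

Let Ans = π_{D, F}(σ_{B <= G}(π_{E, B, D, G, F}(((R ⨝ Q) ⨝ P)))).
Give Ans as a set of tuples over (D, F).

R ⋈ Q (natural join on B): {(10, 14, s, m, 25), (10, 14, s, y, 27), (27, 19, v, t, 40), (27, 23, x, t, 40), (27, 31, t, t, 40)}
(R ⨝ Q) ⋈ P (natural join on C): {(10, 14, s, m, 25, 17, 29), (10, 14, s, m, 25, 25, 17), (27, 19, v, t, 40, 18, 38), (27, 23, x, t, 40, 18, 38), (27, 31, t, t, 40, 18, 38)}
π[E, B, D, G, F]: project onto (E, B, D, G, F) → {(17, 10, 25, 14, 25), (29, 10, 25, 14, 17), (38, 27, 40, 19, 18), (38, 27, 40, 23, 18), (38, 27, 40, 31, 18)}
Apply σ_{B <= G}; surviving tuples: {(17, 10, 25, 14, 25), (29, 10, 25, 14, 17), (38, 27, 40, 31, 18)}
π[D, F]: project onto (D, F) → {(25, 17), (25, 25), (40, 18)}

{(25, 17), (25, 25), (40, 18)}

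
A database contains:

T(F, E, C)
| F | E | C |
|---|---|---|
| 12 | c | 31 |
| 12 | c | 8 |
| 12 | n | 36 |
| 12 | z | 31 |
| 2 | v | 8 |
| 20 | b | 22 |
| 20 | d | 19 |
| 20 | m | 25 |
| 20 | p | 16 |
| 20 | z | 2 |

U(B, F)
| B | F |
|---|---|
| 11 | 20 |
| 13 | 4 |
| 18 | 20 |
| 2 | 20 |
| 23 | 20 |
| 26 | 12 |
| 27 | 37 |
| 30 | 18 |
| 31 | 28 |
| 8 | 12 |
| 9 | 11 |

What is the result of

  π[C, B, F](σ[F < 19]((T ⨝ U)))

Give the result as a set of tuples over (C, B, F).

{(31, 26, 12), (31, 8, 12), (36, 26, 12), (36, 8, 12), (8, 26, 12), (8, 8, 12)}

Joining T and U on F yields {(12, c, 31, 26), (12, c, 31, 8), (12, c, 8, 26), (12, c, 8, 8), (12, n, 36, 26), (12, n, 36, 8), (12, z, 31, 26), (12, z, 31, 8), (20, b, 22, 11), (20, b, 22, 18), (20, b, 22, 2), (20, b, 22, 23), (20, d, 19, 11), (20, d, 19, 18), (20, d, 19, 2), (20, d, 19, 23), (20, m, 25, 11), (20, m, 25, 18), (20, m, 25, 2), (20, m, 25, 23), (20, p, 16, 11), (20, p, 16, 18), (20, p, 16, 2), (20, p, 16, 23), (20, z, 2, 11), (20, z, 2, 18), (20, z, 2, 2), (20, z, 2, 23)}.
Apply σ_{F < 19}; surviving tuples: {(12, c, 31, 26), (12, c, 31, 8), (12, c, 8, 26), (12, c, 8, 8), (12, n, 36, 26), (12, n, 36, 8), (12, z, 31, 26), (12, z, 31, 8)}
Projecting to C, B, F (2 duplicate(s) eliminated): {(31, 26, 12), (31, 8, 12), (36, 26, 12), (36, 8, 12), (8, 26, 12), (8, 8, 12)}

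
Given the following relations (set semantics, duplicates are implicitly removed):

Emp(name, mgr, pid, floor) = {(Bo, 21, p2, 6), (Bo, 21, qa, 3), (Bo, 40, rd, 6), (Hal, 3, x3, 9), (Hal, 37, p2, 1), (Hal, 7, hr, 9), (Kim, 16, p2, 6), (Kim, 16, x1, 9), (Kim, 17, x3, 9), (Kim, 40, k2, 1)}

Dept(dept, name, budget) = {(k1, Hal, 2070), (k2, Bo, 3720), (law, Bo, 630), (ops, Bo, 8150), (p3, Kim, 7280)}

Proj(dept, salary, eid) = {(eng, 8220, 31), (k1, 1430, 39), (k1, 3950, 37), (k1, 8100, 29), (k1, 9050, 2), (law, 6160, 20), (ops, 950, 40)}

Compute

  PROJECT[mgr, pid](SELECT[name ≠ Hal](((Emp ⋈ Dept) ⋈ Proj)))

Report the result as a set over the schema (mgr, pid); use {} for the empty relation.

Emp ⋈ Dept (natural join on name): {(Bo, 21, p2, 6, k2, 3720), (Bo, 21, p2, 6, law, 630), (Bo, 21, p2, 6, ops, 8150), (Bo, 21, qa, 3, k2, 3720), (Bo, 21, qa, 3, law, 630), (Bo, 21, qa, 3, ops, 8150), (Bo, 40, rd, 6, k2, 3720), (Bo, 40, rd, 6, law, 630), (Bo, 40, rd, 6, ops, 8150), (Hal, 3, x3, 9, k1, 2070), (Hal, 37, p2, 1, k1, 2070), (Hal, 7, hr, 9, k1, 2070), (Kim, 16, p2, 6, p3, 7280), (Kim, 16, x1, 9, p3, 7280), (Kim, 17, x3, 9, p3, 7280), (Kim, 40, k2, 1, p3, 7280)}
(Emp ⋈ Dept) ⋈ Proj (natural join on dept): {(Bo, 21, p2, 6, law, 630, 6160, 20), (Bo, 21, p2, 6, ops, 8150, 950, 40), (Bo, 21, qa, 3, law, 630, 6160, 20), (Bo, 21, qa, 3, ops, 8150, 950, 40), (Bo, 40, rd, 6, law, 630, 6160, 20), (Bo, 40, rd, 6, ops, 8150, 950, 40), (Hal, 3, x3, 9, k1, 2070, 1430, 39), (Hal, 3, x3, 9, k1, 2070, 3950, 37), (Hal, 3, x3, 9, k1, 2070, 8100, 29), (Hal, 3, x3, 9, k1, 2070, 9050, 2), (Hal, 37, p2, 1, k1, 2070, 1430, 39), (Hal, 37, p2, 1, k1, 2070, 3950, 37), (Hal, 37, p2, 1, k1, 2070, 8100, 29), (Hal, 37, p2, 1, k1, 2070, 9050, 2), (Hal, 7, hr, 9, k1, 2070, 1430, 39), (Hal, 7, hr, 9, k1, 2070, 3950, 37), (Hal, 7, hr, 9, k1, 2070, 8100, 29), (Hal, 7, hr, 9, k1, 2070, 9050, 2)}
Apply σ_{name ≠ Hal}; surviving tuples: {(Bo, 21, p2, 6, law, 630, 6160, 20), (Bo, 21, p2, 6, ops, 8150, 950, 40), (Bo, 21, qa, 3, law, 630, 6160, 20), (Bo, 21, qa, 3, ops, 8150, 950, 40), (Bo, 40, rd, 6, law, 630, 6160, 20), (Bo, 40, rd, 6, ops, 8150, 950, 40)}
Keep only column(s) mgr, pid (3 duplicate(s) eliminated): {(21, p2), (21, qa), (40, rd)}

{(21, p2), (21, qa), (40, rd)}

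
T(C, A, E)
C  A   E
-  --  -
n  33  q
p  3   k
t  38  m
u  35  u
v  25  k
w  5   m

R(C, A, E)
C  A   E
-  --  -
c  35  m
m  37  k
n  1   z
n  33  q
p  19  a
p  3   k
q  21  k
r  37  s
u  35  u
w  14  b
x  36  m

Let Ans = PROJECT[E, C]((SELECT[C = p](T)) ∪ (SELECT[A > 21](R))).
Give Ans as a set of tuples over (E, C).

{(k, m), (k, p), (m, c), (m, x), (q, n), (s, r), (u, u)}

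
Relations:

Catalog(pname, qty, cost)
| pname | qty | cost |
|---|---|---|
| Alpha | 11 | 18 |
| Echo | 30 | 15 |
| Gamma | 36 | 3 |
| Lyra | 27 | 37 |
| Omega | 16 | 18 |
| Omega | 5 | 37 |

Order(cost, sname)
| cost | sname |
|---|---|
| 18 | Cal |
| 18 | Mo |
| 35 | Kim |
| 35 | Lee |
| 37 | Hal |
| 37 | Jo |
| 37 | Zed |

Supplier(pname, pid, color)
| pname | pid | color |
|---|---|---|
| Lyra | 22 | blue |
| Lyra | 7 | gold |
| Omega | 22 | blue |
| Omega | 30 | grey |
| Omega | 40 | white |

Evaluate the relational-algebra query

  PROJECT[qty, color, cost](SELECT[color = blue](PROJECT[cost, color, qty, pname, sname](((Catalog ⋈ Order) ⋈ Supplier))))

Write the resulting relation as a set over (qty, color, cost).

Catalog ⋈ Order (natural join on cost): {(Alpha, 11, 18, Cal), (Alpha, 11, 18, Mo), (Lyra, 27, 37, Hal), (Lyra, 27, 37, Jo), (Lyra, 27, 37, Zed), (Omega, 16, 18, Cal), (Omega, 16, 18, Mo), (Omega, 5, 37, Hal), (Omega, 5, 37, Jo), (Omega, 5, 37, Zed)}
(Catalog ⋈ Order) ⋈ Supplier (natural join on pname): {(Lyra, 27, 37, Hal, 22, blue), (Lyra, 27, 37, Hal, 7, gold), (Lyra, 27, 37, Jo, 22, blue), (Lyra, 27, 37, Jo, 7, gold), (Lyra, 27, 37, Zed, 22, blue), (Lyra, 27, 37, Zed, 7, gold), (Omega, 16, 18, Cal, 22, blue), (Omega, 16, 18, Cal, 30, grey), (Omega, 16, 18, Cal, 40, white), (Omega, 16, 18, Mo, 22, blue), (Omega, 16, 18, Mo, 30, grey), (Omega, 16, 18, Mo, 40, white), (Omega, 5, 37, Hal, 22, blue), (Omega, 5, 37, Hal, 30, grey), (Omega, 5, 37, Hal, 40, white), (Omega, 5, 37, Jo, 22, blue), (Omega, 5, 37, Jo, 30, grey), (Omega, 5, 37, Jo, 40, white), (Omega, 5, 37, Zed, 22, blue), (Omega, 5, 37, Zed, 30, grey), (Omega, 5, 37, Zed, 40, white)}
Keep only column(s) cost, color, qty, pname, sname: {(18, blue, 16, Omega, Cal), (18, blue, 16, Omega, Mo), (18, grey, 16, Omega, Cal), (18, grey, 16, Omega, Mo), (18, white, 16, Omega, Cal), (18, white, 16, Omega, Mo), (37, blue, 27, Lyra, Hal), (37, blue, 27, Lyra, Jo), (37, blue, 27, Lyra, Zed), (37, blue, 5, Omega, Hal), (37, blue, 5, Omega, Jo), (37, blue, 5, Omega, Zed), (37, gold, 27, Lyra, Hal), (37, gold, 27, Lyra, Jo), (37, gold, 27, Lyra, Zed), (37, grey, 5, Omega, Hal), (37, grey, 5, Omega, Jo), (37, grey, 5, Omega, Zed), (37, white, 5, Omega, Hal), (37, white, 5, Omega, Jo), (37, white, 5, Omega, Zed)}
Selection color = blue: {(18, blue, 16, Omega, Cal), (18, blue, 16, Omega, Mo), (37, blue, 27, Lyra, Hal), (37, blue, 27, Lyra, Jo), (37, blue, 27, Lyra, Zed), (37, blue, 5, Omega, Hal), (37, blue, 5, Omega, Jo), (37, blue, 5, Omega, Zed)}
Keep only column(s) qty, color, cost (5 duplicate(s) eliminated): {(16, blue, 18), (27, blue, 37), (5, blue, 37)}

{(16, blue, 18), (27, blue, 37), (5, blue, 37)}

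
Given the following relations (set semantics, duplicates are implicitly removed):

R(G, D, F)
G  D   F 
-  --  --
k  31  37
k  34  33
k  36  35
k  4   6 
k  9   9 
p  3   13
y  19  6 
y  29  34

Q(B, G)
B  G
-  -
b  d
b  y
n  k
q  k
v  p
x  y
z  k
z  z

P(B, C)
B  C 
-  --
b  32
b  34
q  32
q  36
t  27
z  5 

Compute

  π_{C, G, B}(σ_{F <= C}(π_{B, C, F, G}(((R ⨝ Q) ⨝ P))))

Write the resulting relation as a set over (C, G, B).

{(32, k, q), (32, y, b), (34, y, b), (36, k, q)}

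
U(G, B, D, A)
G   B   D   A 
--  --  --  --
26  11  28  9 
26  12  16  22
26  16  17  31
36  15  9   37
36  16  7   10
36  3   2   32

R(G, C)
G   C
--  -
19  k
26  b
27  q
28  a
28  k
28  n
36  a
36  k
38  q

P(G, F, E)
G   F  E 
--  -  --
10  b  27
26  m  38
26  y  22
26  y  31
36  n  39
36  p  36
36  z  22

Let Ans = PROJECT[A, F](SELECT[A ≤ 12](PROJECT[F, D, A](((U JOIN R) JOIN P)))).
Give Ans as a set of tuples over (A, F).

Joining U and R on G yields {(26, 11, 28, 9, b), (26, 12, 16, 22, b), (26, 16, 17, 31, b), (36, 15, 9, 37, a), (36, 15, 9, 37, k), (36, 16, 7, 10, a), (36, 16, 7, 10, k), (36, 3, 2, 32, a), (36, 3, 2, 32, k)}.
Joining (U JOIN R) and P on G yields {(26, 11, 28, 9, b, m, 38), (26, 11, 28, 9, b, y, 22), (26, 11, 28, 9, b, y, 31), (26, 12, 16, 22, b, m, 38), (26, 12, 16, 22, b, y, 22), (26, 12, 16, 22, b, y, 31), (26, 16, 17, 31, b, m, 38), (26, 16, 17, 31, b, y, 22), (26, 16, 17, 31, b, y, 31), (36, 15, 9, 37, a, n, 39), (36, 15, 9, 37, a, p, 36), (36, 15, 9, 37, a, z, 22), (36, 15, 9, 37, k, n, 39), (36, 15, 9, 37, k, p, 36), (36, 15, 9, 37, k, z, 22), (36, 16, 7, 10, a, n, 39), (36, 16, 7, 10, a, p, 36), (36, 16, 7, 10, a, z, 22), (36, 16, 7, 10, k, n, 39), (36, 16, 7, 10, k, p, 36), (36, 16, 7, 10, k, z, 22), (36, 3, 2, 32, a, n, 39), (36, 3, 2, 32, a, p, 36), (36, 3, 2, 32, a, z, 22), (36, 3, 2, 32, k, n, 39), (36, 3, 2, 32, k, p, 36), (36, 3, 2, 32, k, z, 22)}.
π[F, D, A]: project onto (F, D, A) (12 duplicate(s) eliminated) → {(m, 16, 22), (m, 17, 31), (m, 28, 9), (n, 2, 32), (n, 7, 10), (n, 9, 37), (p, 2, 32), (p, 7, 10), (p, 9, 37), (y, 16, 22), (y, 17, 31), (y, 28, 9), (z, 2, 32), (z, 7, 10), (z, 9, 37)}
σ[A ≤ 12]: keep tuples satisfying A ≤ 12 → {(m, 28, 9), (n, 7, 10), (p, 7, 10), (y, 28, 9), (z, 7, 10)}
π[A, F]: project onto (A, F) → {(10, n), (10, p), (10, z), (9, m), (9, y)}

{(10, n), (10, p), (10, z), (9, m), (9, y)}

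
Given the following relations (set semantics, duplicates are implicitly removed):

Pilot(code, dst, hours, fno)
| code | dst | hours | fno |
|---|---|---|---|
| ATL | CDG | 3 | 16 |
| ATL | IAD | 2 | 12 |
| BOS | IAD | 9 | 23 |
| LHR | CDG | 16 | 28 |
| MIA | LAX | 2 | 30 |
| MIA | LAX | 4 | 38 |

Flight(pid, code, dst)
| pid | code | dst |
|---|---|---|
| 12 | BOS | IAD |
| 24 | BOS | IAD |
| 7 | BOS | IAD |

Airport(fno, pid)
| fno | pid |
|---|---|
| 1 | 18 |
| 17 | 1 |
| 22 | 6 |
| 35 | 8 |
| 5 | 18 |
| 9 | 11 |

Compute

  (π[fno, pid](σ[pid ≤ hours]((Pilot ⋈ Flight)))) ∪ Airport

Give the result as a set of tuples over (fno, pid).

Natural join on code, dst: {(BOS, IAD, 9, 23, 12), (BOS, IAD, 9, 23, 24), (BOS, IAD, 9, 23, 7)}
σ[pid ≤ hours]: keep tuples satisfying pid ≤ hours → {(BOS, IAD, 9, 23, 7)}
Keep only column(s) fno, pid: {(23, 7)}
Taking the union: {(1, 18), (17, 1), (22, 6), (23, 7), (35, 8), (5, 18), (9, 11)}

{(1, 18), (17, 1), (22, 6), (23, 7), (35, 8), (5, 18), (9, 11)}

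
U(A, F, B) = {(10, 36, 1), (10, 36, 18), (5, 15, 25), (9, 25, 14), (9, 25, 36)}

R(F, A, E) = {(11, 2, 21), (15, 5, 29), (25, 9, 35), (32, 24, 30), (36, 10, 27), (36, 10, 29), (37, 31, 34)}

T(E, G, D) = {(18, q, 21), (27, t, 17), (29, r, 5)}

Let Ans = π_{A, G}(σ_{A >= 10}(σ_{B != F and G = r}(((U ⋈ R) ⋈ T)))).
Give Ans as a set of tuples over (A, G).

Natural join on A, F: {(10, 36, 1, 27), (10, 36, 1, 29), (10, 36, 18, 27), (10, 36, 18, 29), (5, 15, 25, 29), (9, 25, 14, 35), (9, 25, 36, 35)}
Natural join on E: {(10, 36, 1, 27, t, 17), (10, 36, 1, 29, r, 5), (10, 36, 18, 27, t, 17), (10, 36, 18, 29, r, 5), (5, 15, 25, 29, r, 5)}
Filtering on B != F and G = r leaves {(10, 36, 1, 29, r, 5), (10, 36, 18, 29, r, 5), (5, 15, 25, 29, r, 5)}.
Filtering on A >= 10 leaves {(10, 36, 1, 29, r, 5), (10, 36, 18, 29, r, 5)}.
π_{A, G} gives {(10, r)} (1 duplicate(s) eliminated).

{(10, r)}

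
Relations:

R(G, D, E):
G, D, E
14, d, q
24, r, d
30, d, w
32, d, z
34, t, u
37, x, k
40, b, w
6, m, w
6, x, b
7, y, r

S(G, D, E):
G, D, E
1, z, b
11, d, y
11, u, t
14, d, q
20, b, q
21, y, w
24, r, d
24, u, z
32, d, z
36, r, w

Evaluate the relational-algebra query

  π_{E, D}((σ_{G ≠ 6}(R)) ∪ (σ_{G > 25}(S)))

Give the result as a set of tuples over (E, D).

{(d, r), (k, x), (q, d), (r, y), (u, t), (w, b), (w, d), (w, r), (z, d)}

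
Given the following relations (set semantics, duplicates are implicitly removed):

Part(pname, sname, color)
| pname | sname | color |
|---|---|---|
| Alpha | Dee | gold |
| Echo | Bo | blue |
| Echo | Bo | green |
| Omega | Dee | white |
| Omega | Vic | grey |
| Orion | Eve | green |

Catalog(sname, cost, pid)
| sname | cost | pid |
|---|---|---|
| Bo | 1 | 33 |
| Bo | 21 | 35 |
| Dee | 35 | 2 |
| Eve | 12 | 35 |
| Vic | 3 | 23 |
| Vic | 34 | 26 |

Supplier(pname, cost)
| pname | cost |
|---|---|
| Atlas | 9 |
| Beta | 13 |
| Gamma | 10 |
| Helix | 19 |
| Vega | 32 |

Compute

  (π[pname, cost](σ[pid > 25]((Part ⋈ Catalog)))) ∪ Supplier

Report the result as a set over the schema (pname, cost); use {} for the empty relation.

Joining Part and Catalog on sname yields {(Alpha, Dee, gold, 35, 2), (Echo, Bo, blue, 1, 33), (Echo, Bo, blue, 21, 35), (Echo, Bo, green, 1, 33), (Echo, Bo, green, 21, 35), (Omega, Dee, white, 35, 2), (Omega, Vic, grey, 3, 23), (Omega, Vic, grey, 34, 26), (Orion, Eve, green, 12, 35)}.
σ[pid > 25]: keep tuples satisfying pid > 25 → {(Echo, Bo, blue, 1, 33), (Echo, Bo, blue, 21, 35), (Echo, Bo, green, 1, 33), (Echo, Bo, green, 21, 35), (Omega, Vic, grey, 34, 26), (Orion, Eve, green, 12, 35)}
π_{pname, cost} gives {(Echo, 1), (Echo, 21), (Omega, 34), (Orion, 12)} (2 duplicate(s) eliminated).
Union: {(Echo, 1), (Echo, 21), (Omega, 34), (Orion, 12)} with {(Atlas, 9), (Beta, 13), (Gamma, 10), (Helix, 19), (Vega, 32)} → {(Atlas, 9), (Beta, 13), (Echo, 1), (Echo, 21), (Gamma, 10), (Helix, 19), (Omega, 34), (Orion, 12), (Vega, 32)}

{(Atlas, 9), (Beta, 13), (Echo, 1), (Echo, 21), (Gamma, 10), (Helix, 19), (Omega, 34), (Orion, 12), (Vega, 32)}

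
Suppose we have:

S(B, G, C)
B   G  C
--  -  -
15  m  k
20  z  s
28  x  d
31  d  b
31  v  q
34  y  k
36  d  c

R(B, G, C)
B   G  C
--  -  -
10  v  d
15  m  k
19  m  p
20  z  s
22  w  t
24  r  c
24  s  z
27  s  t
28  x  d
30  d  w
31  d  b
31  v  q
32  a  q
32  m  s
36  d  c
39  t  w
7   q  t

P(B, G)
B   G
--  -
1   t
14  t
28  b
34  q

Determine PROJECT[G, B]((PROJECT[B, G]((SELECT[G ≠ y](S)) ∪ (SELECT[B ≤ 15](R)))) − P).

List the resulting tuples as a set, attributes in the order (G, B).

{(d, 31), (d, 36), (m, 15), (q, 7), (v, 10), (v, 31), (x, 28), (z, 20)}

Selection G ≠ y: {(15, m, k), (20, z, s), (28, x, d), (31, d, b), (31, v, q), (36, d, c)}
Selection B ≤ 15: {(10, v, d), (15, m, k), (7, q, t)}
Set union of the two operands is {(10, v, d), (15, m, k), (20, z, s), (28, x, d), (31, d, b), (31, v, q), (36, d, c), (7, q, t)}.
π_{B, G} gives {(10, v), (15, m), (20, z), (28, x), (31, d), (31, v), (36, d), (7, q)}.
Set difference of the two operands is {(10, v), (15, m), (20, z), (28, x), (31, d), (31, v), (36, d), (7, q)}.
π_{G, B} gives {(d, 31), (d, 36), (m, 15), (q, 7), (v, 10), (v, 31), (x, 28), (z, 20)}.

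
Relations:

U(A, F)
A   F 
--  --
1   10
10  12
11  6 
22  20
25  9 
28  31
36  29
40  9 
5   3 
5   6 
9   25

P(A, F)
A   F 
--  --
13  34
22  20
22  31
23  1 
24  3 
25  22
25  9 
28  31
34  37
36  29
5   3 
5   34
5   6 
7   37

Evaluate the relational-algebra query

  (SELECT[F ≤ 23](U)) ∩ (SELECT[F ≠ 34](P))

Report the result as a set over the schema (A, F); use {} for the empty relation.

Apply σ_{F ≤ 23}; surviving tuples: {(1, 10), (10, 12), (11, 6), (22, 20), (25, 9), (40, 9), (5, 3), (5, 6)}
Apply σ_{F ≠ 34}; surviving tuples: {(22, 20), (22, 31), (23, 1), (24, 3), (25, 22), (25, 9), (28, 31), (34, 37), (36, 29), (5, 3), (5, 6), (7, 37)}
Taking the intersection: {(22, 20), (25, 9), (5, 3), (5, 6)}

{(22, 20), (25, 9), (5, 3), (5, 6)}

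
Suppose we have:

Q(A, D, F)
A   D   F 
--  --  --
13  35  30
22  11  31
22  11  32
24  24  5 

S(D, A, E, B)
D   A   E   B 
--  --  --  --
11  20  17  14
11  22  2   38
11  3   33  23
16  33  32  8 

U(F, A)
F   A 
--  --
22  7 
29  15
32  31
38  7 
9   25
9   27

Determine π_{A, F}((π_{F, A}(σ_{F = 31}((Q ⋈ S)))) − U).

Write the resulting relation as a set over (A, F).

{(22, 31)}

Natural join on A, D: {(22, 11, 31, 2, 38), (22, 11, 32, 2, 38)}
σ[F = 31]: keep tuples satisfying F = 31 → {(22, 11, 31, 2, 38)}
Projecting to F, A: {(31, 22)}
Set difference of the two operands is {(31, 22)}.
Projecting to A, F: {(22, 31)}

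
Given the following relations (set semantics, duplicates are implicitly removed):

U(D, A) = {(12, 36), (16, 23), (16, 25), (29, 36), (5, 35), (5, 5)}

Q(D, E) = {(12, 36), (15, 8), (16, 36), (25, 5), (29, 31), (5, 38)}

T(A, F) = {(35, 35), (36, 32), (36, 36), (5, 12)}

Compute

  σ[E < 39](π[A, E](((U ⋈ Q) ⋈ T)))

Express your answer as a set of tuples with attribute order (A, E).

{(35, 38), (36, 31), (36, 36), (5, 38)}

U ⋈ Q (natural join on D): {(12, 36, 36), (16, 23, 36), (16, 25, 36), (29, 36, 31), (5, 35, 38), (5, 5, 38)}
(U ⋈ Q) ⋈ T (natural join on A): {(12, 36, 36, 32), (12, 36, 36, 36), (29, 36, 31, 32), (29, 36, 31, 36), (5, 35, 38, 35), (5, 5, 38, 12)}
Keep only column(s) A, E (2 duplicate(s) eliminated): {(35, 38), (36, 31), (36, 36), (5, 38)}
σ[E < 39]: keep tuples satisfying E < 39 → {(35, 38), (36, 31), (36, 36), (5, 38)}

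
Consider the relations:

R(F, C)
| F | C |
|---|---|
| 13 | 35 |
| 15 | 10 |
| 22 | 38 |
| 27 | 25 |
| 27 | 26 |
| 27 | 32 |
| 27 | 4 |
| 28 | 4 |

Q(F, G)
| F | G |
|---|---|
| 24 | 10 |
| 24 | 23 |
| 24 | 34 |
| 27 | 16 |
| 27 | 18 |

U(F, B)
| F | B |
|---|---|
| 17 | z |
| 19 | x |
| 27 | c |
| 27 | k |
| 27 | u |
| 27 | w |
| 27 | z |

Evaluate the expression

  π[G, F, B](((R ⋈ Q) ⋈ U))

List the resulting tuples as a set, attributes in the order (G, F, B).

{(16, 27, c), (16, 27, k), (16, 27, u), (16, 27, w), (16, 27, z), (18, 27, c), (18, 27, k), (18, 27, u), (18, 27, w), (18, 27, z)}

Joining R and Q on F yields {(27, 25, 16), (27, 25, 18), (27, 26, 16), (27, 26, 18), (27, 32, 16), (27, 32, 18), (27, 4, 16), (27, 4, 18)}.
Joining (R ⋈ Q) and U on F yields {(27, 25, 16, c), (27, 25, 16, k), (27, 25, 16, u), (27, 25, 16, w), (27, 25, 16, z), (27, 25, 18, c), (27, 25, 18, k), (27, 25, 18, u), (27, 25, 18, w), (27, 25, 18, z), (27, 26, 16, c), (27, 26, 16, k), (27, 26, 16, u), (27, 26, 16, w), (27, 26, 16, z), (27, 26, 18, c), (27, 26, 18, k), (27, 26, 18, u), (27, 26, 18, w), (27, 26, 18, z), (27, 32, 16, c), (27, 32, 16, k), (27, 32, 16, u), (27, 32, 16, w), (27, 32, 16, z), (27, 32, 18, c), (27, 32, 18, k), (27, 32, 18, u), (27, 32, 18, w), (27, 32, 18, z), (27, 4, 16, c), (27, 4, 16, k), (27, 4, 16, u), (27, 4, 16, w), (27, 4, 16, z), (27, 4, 18, c), (27, 4, 18, k), (27, 4, 18, u), (27, 4, 18, w), (27, 4, 18, z)}.
Projecting to G, F, B (30 duplicate(s) eliminated): {(16, 27, c), (16, 27, k), (16, 27, u), (16, 27, w), (16, 27, z), (18, 27, c), (18, 27, k), (18, 27, u), (18, 27, w), (18, 27, z)}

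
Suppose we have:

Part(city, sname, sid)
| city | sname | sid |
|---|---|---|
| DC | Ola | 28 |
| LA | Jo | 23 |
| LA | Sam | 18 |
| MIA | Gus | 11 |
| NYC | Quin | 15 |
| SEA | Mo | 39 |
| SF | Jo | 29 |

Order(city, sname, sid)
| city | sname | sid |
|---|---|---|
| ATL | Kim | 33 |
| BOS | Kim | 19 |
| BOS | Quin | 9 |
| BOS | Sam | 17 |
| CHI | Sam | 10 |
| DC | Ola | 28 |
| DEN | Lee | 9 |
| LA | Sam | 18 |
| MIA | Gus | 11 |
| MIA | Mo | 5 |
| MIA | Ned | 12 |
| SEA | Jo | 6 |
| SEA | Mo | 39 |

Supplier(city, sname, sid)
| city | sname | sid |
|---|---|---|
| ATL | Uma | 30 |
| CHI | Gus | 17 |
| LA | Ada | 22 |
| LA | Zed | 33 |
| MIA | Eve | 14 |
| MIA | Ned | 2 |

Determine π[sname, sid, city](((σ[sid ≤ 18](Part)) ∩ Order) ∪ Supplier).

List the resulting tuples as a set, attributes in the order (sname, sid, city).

{(Ada, 22, LA), (Eve, 14, MIA), (Gus, 11, MIA), (Gus, 17, CHI), (Ned, 2, MIA), (Sam, 18, LA), (Uma, 30, ATL), (Zed, 33, LA)}

Apply σ_{sid ≤ 18}; surviving tuples: {(LA, Sam, 18), (MIA, Gus, 11), (NYC, Quin, 15)}
Taking the intersection: {(LA, Sam, 18), (MIA, Gus, 11)}
Taking the union: {(ATL, Uma, 30), (CHI, Gus, 17), (LA, Ada, 22), (LA, Sam, 18), (LA, Zed, 33), (MIA, Eve, 14), (MIA, Gus, 11), (MIA, Ned, 2)}
Keep only column(s) sname, sid, city: {(Ada, 22, LA), (Eve, 14, MIA), (Gus, 11, MIA), (Gus, 17, CHI), (Ned, 2, MIA), (Sam, 18, LA), (Uma, 30, ATL), (Zed, 33, LA)}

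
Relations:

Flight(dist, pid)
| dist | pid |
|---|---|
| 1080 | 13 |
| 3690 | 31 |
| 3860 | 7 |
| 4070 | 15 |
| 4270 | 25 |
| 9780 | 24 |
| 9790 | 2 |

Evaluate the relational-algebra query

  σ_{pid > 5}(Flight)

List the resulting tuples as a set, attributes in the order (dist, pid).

{(1080, 13), (3690, 31), (3860, 7), (4070, 15), (4270, 25), (9780, 24)}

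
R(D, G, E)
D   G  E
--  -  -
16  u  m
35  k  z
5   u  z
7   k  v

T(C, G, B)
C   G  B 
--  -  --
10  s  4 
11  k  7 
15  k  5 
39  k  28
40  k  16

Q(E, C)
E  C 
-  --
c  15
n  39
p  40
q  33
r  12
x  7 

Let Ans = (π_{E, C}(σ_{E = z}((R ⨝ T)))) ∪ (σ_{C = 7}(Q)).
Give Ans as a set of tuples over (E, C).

{(x, 7), (z, 11), (z, 15), (z, 39), (z, 40)}

R ⋈ T (natural join on G): {(35, k, z, 11, 7), (35, k, z, 15, 5), (35, k, z, 39, 28), (35, k, z, 40, 16), (7, k, v, 11, 7), (7, k, v, 15, 5), (7, k, v, 39, 28), (7, k, v, 40, 16)}
Apply σ_{E = z}; surviving tuples: {(35, k, z, 11, 7), (35, k, z, 15, 5), (35, k, z, 39, 28), (35, k, z, 40, 16)}
Projecting to E, C: {(z, 11), (z, 15), (z, 39), (z, 40)}
Apply σ_{C = 7}; surviving tuples: {(x, 7)}
Set union of the two operands is {(x, 7), (z, 11), (z, 15), (z, 39), (z, 40)}.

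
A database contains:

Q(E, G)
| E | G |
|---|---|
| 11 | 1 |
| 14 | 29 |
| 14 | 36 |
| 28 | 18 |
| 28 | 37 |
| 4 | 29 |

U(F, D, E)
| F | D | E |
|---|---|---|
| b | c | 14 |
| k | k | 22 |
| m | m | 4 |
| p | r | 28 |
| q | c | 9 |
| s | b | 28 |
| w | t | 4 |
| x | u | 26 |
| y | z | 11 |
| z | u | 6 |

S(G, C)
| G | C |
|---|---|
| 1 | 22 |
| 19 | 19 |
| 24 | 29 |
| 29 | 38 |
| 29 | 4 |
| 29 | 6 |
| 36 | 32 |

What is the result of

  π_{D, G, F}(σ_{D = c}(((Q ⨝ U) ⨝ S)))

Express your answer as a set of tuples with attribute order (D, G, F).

{(c, 29, b), (c, 36, b)}

Natural join on E: {(11, 1, y, z), (14, 29, b, c), (14, 36, b, c), (28, 18, p, r), (28, 18, s, b), (28, 37, p, r), (28, 37, s, b), (4, 29, m, m), (4, 29, w, t)}
Natural join on G: {(11, 1, y, z, 22), (14, 29, b, c, 38), (14, 29, b, c, 4), (14, 29, b, c, 6), (14, 36, b, c, 32), (4, 29, m, m, 38), (4, 29, m, m, 4), (4, 29, m, m, 6), (4, 29, w, t, 38), (4, 29, w, t, 4), (4, 29, w, t, 6)}
Selection D = c: {(14, 29, b, c, 38), (14, 29, b, c, 4), (14, 29, b, c, 6), (14, 36, b, c, 32)}
Keep only column(s) D, G, F (2 duplicate(s) eliminated): {(c, 29, b), (c, 36, b)}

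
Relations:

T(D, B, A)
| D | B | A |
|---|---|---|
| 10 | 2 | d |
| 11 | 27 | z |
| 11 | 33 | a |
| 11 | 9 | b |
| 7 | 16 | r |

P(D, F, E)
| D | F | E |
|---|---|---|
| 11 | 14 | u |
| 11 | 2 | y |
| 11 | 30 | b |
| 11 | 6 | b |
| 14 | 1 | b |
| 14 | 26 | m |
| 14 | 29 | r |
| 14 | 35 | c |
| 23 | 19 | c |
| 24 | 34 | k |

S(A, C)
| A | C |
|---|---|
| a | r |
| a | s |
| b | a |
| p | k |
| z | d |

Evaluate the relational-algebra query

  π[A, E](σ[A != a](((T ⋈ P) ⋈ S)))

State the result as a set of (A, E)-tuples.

T ⋈ P (natural join on D): {(11, 27, z, 14, u), (11, 27, z, 2, y), (11, 27, z, 30, b), (11, 27, z, 6, b), (11, 33, a, 14, u), (11, 33, a, 2, y), (11, 33, a, 30, b), (11, 33, a, 6, b), (11, 9, b, 14, u), (11, 9, b, 2, y), (11, 9, b, 30, b), (11, 9, b, 6, b)}
(T ⋈ P) ⋈ S (natural join on A): {(11, 27, z, 14, u, d), (11, 27, z, 2, y, d), (11, 27, z, 30, b, d), (11, 27, z, 6, b, d), (11, 33, a, 14, u, r), (11, 33, a, 14, u, s), (11, 33, a, 2, y, r), (11, 33, a, 2, y, s), (11, 33, a, 30, b, r), (11, 33, a, 30, b, s), (11, 33, a, 6, b, r), (11, 33, a, 6, b, s), (11, 9, b, 14, u, a), (11, 9, b, 2, y, a), (11, 9, b, 30, b, a), (11, 9, b, 6, b, a)}
Apply σ_{A != a}; surviving tuples: {(11, 27, z, 14, u, d), (11, 27, z, 2, y, d), (11, 27, z, 30, b, d), (11, 27, z, 6, b, d), (11, 9, b, 14, u, a), (11, 9, b, 2, y, a), (11, 9, b, 30, b, a), (11, 9, b, 6, b, a)}
π_{A, E} gives {(b, b), (b, u), (b, y), (z, b), (z, u), (z, y)} (2 duplicate(s) eliminated).

{(b, b), (b, u), (b, y), (z, b), (z, u), (z, y)}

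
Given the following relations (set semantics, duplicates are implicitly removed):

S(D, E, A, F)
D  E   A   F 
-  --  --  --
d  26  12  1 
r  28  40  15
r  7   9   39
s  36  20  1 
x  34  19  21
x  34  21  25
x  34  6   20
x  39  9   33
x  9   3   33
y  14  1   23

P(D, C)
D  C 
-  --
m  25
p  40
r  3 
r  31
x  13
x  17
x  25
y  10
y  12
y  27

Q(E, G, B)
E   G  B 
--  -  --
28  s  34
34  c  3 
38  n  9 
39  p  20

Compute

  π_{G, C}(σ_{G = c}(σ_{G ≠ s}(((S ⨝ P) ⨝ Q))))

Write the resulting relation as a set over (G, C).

Natural join on D: {(r, 28, 40, 15, 3), (r, 28, 40, 15, 31), (r, 7, 9, 39, 3), (r, 7, 9, 39, 31), (x, 34, 19, 21, 13), (x, 34, 19, 21, 17), (x, 34, 19, 21, 25), (x, 34, 21, 25, 13), (x, 34, 21, 25, 17), (x, 34, 21, 25, 25), (x, 34, 6, 20, 13), (x, 34, 6, 20, 17), (x, 34, 6, 20, 25), (x, 39, 9, 33, 13), (x, 39, 9, 33, 17), (x, 39, 9, 33, 25), (x, 9, 3, 33, 13), (x, 9, 3, 33, 17), (x, 9, 3, 33, 25), (y, 14, 1, 23, 10), (y, 14, 1, 23, 12), (y, 14, 1, 23, 27)}
Natural join on E: {(r, 28, 40, 15, 3, s, 34), (r, 28, 40, 15, 31, s, 34), (x, 34, 19, 21, 13, c, 3), (x, 34, 19, 21, 17, c, 3), (x, 34, 19, 21, 25, c, 3), (x, 34, 21, 25, 13, c, 3), (x, 34, 21, 25, 17, c, 3), (x, 34, 21, 25, 25, c, 3), (x, 34, 6, 20, 13, c, 3), (x, 34, 6, 20, 17, c, 3), (x, 34, 6, 20, 25, c, 3), (x, 39, 9, 33, 13, p, 20), (x, 39, 9, 33, 17, p, 20), (x, 39, 9, 33, 25, p, 20)}
Filtering on G ≠ s leaves {(x, 34, 19, 21, 13, c, 3), (x, 34, 19, 21, 17, c, 3), (x, 34, 19, 21, 25, c, 3), (x, 34, 21, 25, 13, c, 3), (x, 34, 21, 25, 17, c, 3), (x, 34, 21, 25, 25, c, 3), (x, 34, 6, 20, 13, c, 3), (x, 34, 6, 20, 17, c, 3), (x, 34, 6, 20, 25, c, 3), (x, 39, 9, 33, 13, p, 20), (x, 39, 9, 33, 17, p, 20), (x, 39, 9, 33, 25, p, 20)}.
Filtering on G = c leaves {(x, 34, 19, 21, 13, c, 3), (x, 34, 19, 21, 17, c, 3), (x, 34, 19, 21, 25, c, 3), (x, 34, 21, 25, 13, c, 3), (x, 34, 21, 25, 17, c, 3), (x, 34, 21, 25, 25, c, 3), (x, 34, 6, 20, 13, c, 3), (x, 34, 6, 20, 17, c, 3), (x, 34, 6, 20, 25, c, 3)}.
π[G, C]: project onto (G, C) (6 duplicate(s) eliminated) → {(c, 13), (c, 17), (c, 25)}

{(c, 13), (c, 17), (c, 25)}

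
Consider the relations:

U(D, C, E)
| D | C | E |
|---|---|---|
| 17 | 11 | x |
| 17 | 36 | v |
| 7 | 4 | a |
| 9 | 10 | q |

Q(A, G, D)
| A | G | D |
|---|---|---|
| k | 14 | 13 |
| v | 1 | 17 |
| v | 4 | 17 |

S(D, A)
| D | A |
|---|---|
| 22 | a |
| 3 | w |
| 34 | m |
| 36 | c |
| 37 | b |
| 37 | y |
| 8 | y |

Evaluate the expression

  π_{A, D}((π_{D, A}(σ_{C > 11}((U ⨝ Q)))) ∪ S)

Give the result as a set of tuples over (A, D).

U ⋈ Q (natural join on D): {(17, 11, x, v, 1), (17, 11, x, v, 4), (17, 36, v, v, 1), (17, 36, v, v, 4)}
Filtering on C > 11 leaves {(17, 36, v, v, 1), (17, 36, v, v, 4)}.
π[D, A]: project onto (D, A) (1 duplicate(s) eliminated) → {(17, v)}
Union: {(17, v)} with {(22, a), (3, w), (34, m), (36, c), (37, b), (37, y), (8, y)} → {(17, v), (22, a), (3, w), (34, m), (36, c), (37, b), (37, y), (8, y)}
π[A, D]: project onto (A, D) → {(a, 22), (b, 37), (c, 36), (m, 34), (v, 17), (w, 3), (y, 37), (y, 8)}

{(a, 22), (b, 37), (c, 36), (m, 34), (v, 17), (w, 3), (y, 37), (y, 8)}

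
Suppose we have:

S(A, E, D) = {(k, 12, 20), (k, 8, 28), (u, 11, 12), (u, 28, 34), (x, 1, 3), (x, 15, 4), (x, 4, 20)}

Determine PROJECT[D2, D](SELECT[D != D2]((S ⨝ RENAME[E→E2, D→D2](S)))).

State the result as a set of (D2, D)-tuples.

ρ[E→E2, D→D2]: schema becomes (A, E2, D2); tuples unchanged.
Joining S and RENAME[E→E2, D→D2](S) on A yields {(k, 12, 20, 12, 20), (k, 12, 20, 8, 28), (k, 8, 28, 12, 20), (k, 8, 28, 8, 28), (u, 11, 12, 11, 12), (u, 11, 12, 28, 34), (u, 28, 34, 11, 12), (u, 28, 34, 28, 34), (x, 1, 3, 1, 3), (x, 1, 3, 15, 4), (x, 1, 3, 4, 20), (x, 15, 4, 1, 3), (x, 15, 4, 15, 4), (x, 15, 4, 4, 20), (x, 4, 20, 1, 3), (x, 4, 20, 15, 4), (x, 4, 20, 4, 20)}.
Apply σ_{D != D2}; surviving tuples: {(k, 12, 20, 8, 28), (k, 8, 28, 12, 20), (u, 11, 12, 28, 34), (u, 28, 34, 11, 12), (x, 1, 3, 15, 4), (x, 1, 3, 4, 20), (x, 15, 4, 1, 3), (x, 15, 4, 4, 20), (x, 4, 20, 1, 3), (x, 4, 20, 15, 4)}
Keep only column(s) D2, D: {(12, 34), (20, 28), (20, 3), (20, 4), (28, 20), (3, 20), (3, 4), (34, 12), (4, 20), (4, 3)}

{(12, 34), (20, 28), (20, 3), (20, 4), (28, 20), (3, 20), (3, 4), (34, 12), (4, 20), (4, 3)}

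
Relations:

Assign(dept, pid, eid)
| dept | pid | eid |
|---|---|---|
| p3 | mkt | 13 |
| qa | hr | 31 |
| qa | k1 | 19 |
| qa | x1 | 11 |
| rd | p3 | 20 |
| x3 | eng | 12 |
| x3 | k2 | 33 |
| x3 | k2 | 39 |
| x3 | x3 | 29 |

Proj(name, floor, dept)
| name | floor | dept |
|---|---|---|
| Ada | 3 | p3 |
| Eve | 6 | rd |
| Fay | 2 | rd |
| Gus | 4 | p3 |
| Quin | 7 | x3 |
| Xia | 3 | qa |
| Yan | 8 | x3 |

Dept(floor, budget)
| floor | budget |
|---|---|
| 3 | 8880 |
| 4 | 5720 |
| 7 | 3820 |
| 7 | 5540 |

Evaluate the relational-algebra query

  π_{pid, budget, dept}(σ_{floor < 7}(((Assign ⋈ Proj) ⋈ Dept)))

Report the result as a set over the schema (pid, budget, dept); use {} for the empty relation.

{(hr, 8880, qa), (k1, 8880, qa), (mkt, 5720, p3), (mkt, 8880, p3), (x1, 8880, qa)}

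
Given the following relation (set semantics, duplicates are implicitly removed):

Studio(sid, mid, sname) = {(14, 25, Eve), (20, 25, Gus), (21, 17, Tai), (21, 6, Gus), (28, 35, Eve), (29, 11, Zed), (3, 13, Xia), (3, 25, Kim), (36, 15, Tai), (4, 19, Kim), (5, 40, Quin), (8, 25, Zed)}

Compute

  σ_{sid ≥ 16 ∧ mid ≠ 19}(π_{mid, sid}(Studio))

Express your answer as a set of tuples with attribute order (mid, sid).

Projecting to mid, sid: {(11, 29), (13, 3), (15, 36), (17, 21), (19, 4), (25, 14), (25, 20), (25, 3), (25, 8), (35, 28), (40, 5), (6, 21)}
Selection sid ≥ 16 ∧ mid ≠ 19: {(11, 29), (15, 36), (17, 21), (25, 20), (35, 28), (6, 21)}

{(11, 29), (15, 36), (17, 21), (25, 20), (35, 28), (6, 21)}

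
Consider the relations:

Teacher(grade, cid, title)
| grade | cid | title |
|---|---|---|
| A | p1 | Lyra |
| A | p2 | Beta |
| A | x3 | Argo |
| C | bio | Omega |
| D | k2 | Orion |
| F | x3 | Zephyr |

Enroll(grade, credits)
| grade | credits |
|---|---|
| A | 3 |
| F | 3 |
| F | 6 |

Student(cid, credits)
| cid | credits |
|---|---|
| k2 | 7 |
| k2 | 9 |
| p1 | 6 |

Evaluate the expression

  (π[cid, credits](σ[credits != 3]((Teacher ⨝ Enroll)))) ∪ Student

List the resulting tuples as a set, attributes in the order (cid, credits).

{(k2, 7), (k2, 9), (p1, 6), (x3, 6)}

Natural join on grade: {(A, p1, Lyra, 3), (A, p2, Beta, 3), (A, x3, Argo, 3), (F, x3, Zephyr, 3), (F, x3, Zephyr, 6)}
σ[credits != 3]: keep tuples satisfying credits != 3 → {(F, x3, Zephyr, 6)}
Projecting to cid, credits: {(x3, 6)}
Set union of the two operands is {(k2, 7), (k2, 9), (p1, 6), (x3, 6)}.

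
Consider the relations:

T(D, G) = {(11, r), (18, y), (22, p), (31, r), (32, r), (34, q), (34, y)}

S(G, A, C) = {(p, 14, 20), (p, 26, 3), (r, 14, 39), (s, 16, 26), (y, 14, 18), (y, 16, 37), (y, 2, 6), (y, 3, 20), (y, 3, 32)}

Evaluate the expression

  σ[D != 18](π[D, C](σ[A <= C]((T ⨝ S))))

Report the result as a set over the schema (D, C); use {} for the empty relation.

T ⋈ S (natural join on G): {(11, r, 14, 39), (18, y, 14, 18), (18, y, 16, 37), (18, y, 2, 6), (18, y, 3, 20), (18, y, 3, 32), (22, p, 14, 20), (22, p, 26, 3), (31, r, 14, 39), (32, r, 14, 39), (34, y, 14, 18), (34, y, 16, 37), (34, y, 2, 6), (34, y, 3, 20), (34, y, 3, 32)}
Filtering on A <= C leaves {(11, r, 14, 39), (18, y, 14, 18), (18, y, 16, 37), (18, y, 2, 6), (18, y, 3, 20), (18, y, 3, 32), (22, p, 14, 20), (31, r, 14, 39), (32, r, 14, 39), (34, y, 14, 18), (34, y, 16, 37), (34, y, 2, 6), (34, y, 3, 20), (34, y, 3, 32)}.
Projecting to D, C: {(11, 39), (18, 18), (18, 20), (18, 32), (18, 37), (18, 6), (22, 20), (31, 39), (32, 39), (34, 18), (34, 20), (34, 32), (34, 37), (34, 6)}
Filtering on D != 18 leaves {(11, 39), (22, 20), (31, 39), (32, 39), (34, 18), (34, 20), (34, 32), (34, 37), (34, 6)}.

{(11, 39), (22, 20), (31, 39), (32, 39), (34, 18), (34, 20), (34, 32), (34, 37), (34, 6)}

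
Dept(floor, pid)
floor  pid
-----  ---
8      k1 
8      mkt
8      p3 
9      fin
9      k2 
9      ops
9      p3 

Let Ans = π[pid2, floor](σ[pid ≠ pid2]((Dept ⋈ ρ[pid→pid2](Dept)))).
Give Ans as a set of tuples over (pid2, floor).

{(fin, 9), (k1, 8), (k2, 9), (mkt, 8), (ops, 9), (p3, 8), (p3, 9)}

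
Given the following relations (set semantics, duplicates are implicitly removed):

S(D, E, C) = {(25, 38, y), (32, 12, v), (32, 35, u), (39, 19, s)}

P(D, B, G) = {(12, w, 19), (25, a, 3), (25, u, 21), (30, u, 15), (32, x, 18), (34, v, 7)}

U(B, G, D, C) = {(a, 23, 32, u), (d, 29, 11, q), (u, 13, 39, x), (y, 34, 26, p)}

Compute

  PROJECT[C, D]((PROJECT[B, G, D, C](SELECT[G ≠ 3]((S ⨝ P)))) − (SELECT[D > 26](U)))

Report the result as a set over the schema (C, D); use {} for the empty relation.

Natural join on D: {(25, 38, y, a, 3), (25, 38, y, u, 21), (32, 12, v, x, 18), (32, 35, u, x, 18)}
Apply σ_{G ≠ 3}; surviving tuples: {(25, 38, y, u, 21), (32, 12, v, x, 18), (32, 35, u, x, 18)}
Projecting to B, G, D, C: {(u, 21, 25, y), (x, 18, 32, u), (x, 18, 32, v)}
Apply σ_{D > 26}; surviving tuples: {(a, 23, 32, u), (u, 13, 39, x)}
Set difference of the two operands is {(u, 21, 25, y), (x, 18, 32, u), (x, 18, 32, v)}.
Projecting to C, D: {(u, 32), (v, 32), (y, 25)}

{(u, 32), (v, 32), (y, 25)}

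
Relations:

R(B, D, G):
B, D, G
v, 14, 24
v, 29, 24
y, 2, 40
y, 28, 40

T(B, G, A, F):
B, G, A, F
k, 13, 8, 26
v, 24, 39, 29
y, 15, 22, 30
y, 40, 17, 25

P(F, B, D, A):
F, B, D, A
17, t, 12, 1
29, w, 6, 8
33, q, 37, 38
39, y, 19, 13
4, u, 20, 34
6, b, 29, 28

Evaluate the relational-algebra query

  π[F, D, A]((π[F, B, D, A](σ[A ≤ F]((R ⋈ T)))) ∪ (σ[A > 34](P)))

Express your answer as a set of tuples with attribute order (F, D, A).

Joining R and T on B, G yields {(v, 14, 24, 39, 29), (v, 29, 24, 39, 29), (y, 2, 40, 17, 25), (y, 28, 40, 17, 25)}.
Selection A ≤ F: {(y, 2, 40, 17, 25), (y, 28, 40, 17, 25)}
Projecting to F, B, D, A: {(25, y, 2, 17), (25, y, 28, 17)}
Selection A > 34: {(33, q, 37, 38)}
Set union of the two operands is {(25, y, 2, 17), (25, y, 28, 17), (33, q, 37, 38)}.
Projecting to F, D, A: {(25, 2, 17), (25, 28, 17), (33, 37, 38)}

{(25, 2, 17), (25, 28, 17), (33, 37, 38)}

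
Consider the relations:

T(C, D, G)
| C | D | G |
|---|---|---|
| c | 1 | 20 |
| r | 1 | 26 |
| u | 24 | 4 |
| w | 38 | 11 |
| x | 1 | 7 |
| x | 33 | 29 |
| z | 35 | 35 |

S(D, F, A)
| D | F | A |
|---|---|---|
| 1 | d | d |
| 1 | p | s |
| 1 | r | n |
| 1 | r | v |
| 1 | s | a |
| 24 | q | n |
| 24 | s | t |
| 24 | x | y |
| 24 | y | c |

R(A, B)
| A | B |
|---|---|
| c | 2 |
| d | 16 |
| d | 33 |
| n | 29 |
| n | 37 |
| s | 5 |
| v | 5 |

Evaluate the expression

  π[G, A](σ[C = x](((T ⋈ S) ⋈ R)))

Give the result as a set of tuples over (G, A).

{(7, d), (7, n), (7, s), (7, v)}

Natural join on D: {(c, 1, 20, d, d), (c, 1, 20, p, s), (c, 1, 20, r, n), (c, 1, 20, r, v), (c, 1, 20, s, a), (r, 1, 26, d, d), (r, 1, 26, p, s), (r, 1, 26, r, n), (r, 1, 26, r, v), (r, 1, 26, s, a), (u, 24, 4, q, n), (u, 24, 4, s, t), (u, 24, 4, x, y), (u, 24, 4, y, c), (x, 1, 7, d, d), (x, 1, 7, p, s), (x, 1, 7, r, n), (x, 1, 7, r, v), (x, 1, 7, s, a)}
Natural join on A: {(c, 1, 20, d, d, 16), (c, 1, 20, d, d, 33), (c, 1, 20, p, s, 5), (c, 1, 20, r, n, 29), (c, 1, 20, r, n, 37), (c, 1, 20, r, v, 5), (r, 1, 26, d, d, 16), (r, 1, 26, d, d, 33), (r, 1, 26, p, s, 5), (r, 1, 26, r, n, 29), (r, 1, 26, r, n, 37), (r, 1, 26, r, v, 5), (u, 24, 4, q, n, 29), (u, 24, 4, q, n, 37), (u, 24, 4, y, c, 2), (x, 1, 7, d, d, 16), (x, 1, 7, d, d, 33), (x, 1, 7, p, s, 5), (x, 1, 7, r, n, 29), (x, 1, 7, r, n, 37), (x, 1, 7, r, v, 5)}
Selection C = x: {(x, 1, 7, d, d, 16), (x, 1, 7, d, d, 33), (x, 1, 7, p, s, 5), (x, 1, 7, r, n, 29), (x, 1, 7, r, n, 37), (x, 1, 7, r, v, 5)}
π_{G, A} gives {(7, d), (7, n), (7, s), (7, v)} (2 duplicate(s) eliminated).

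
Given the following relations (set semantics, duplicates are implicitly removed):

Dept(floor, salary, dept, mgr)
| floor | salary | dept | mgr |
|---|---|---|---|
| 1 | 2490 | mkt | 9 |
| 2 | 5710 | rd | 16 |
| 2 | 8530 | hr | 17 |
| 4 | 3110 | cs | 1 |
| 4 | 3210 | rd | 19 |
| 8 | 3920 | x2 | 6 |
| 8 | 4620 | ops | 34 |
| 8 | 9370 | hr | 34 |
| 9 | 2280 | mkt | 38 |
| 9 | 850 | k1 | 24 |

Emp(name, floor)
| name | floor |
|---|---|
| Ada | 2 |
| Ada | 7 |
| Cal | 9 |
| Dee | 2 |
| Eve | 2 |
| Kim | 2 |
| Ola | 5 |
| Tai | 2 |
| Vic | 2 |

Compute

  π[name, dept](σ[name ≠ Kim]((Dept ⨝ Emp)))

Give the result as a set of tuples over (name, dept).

Natural join on floor: {(2, 5710, rd, 16, Ada), (2, 5710, rd, 16, Dee), (2, 5710, rd, 16, Eve), (2, 5710, rd, 16, Kim), (2, 5710, rd, 16, Tai), (2, 5710, rd, 16, Vic), (2, 8530, hr, 17, Ada), (2, 8530, hr, 17, Dee), (2, 8530, hr, 17, Eve), (2, 8530, hr, 17, Kim), (2, 8530, hr, 17, Tai), (2, 8530, hr, 17, Vic), (9, 2280, mkt, 38, Cal), (9, 850, k1, 24, Cal)}
σ[name ≠ Kim]: keep tuples satisfying name ≠ Kim → {(2, 5710, rd, 16, Ada), (2, 5710, rd, 16, Dee), (2, 5710, rd, 16, Eve), (2, 5710, rd, 16, Tai), (2, 5710, rd, 16, Vic), (2, 8530, hr, 17, Ada), (2, 8530, hr, 17, Dee), (2, 8530, hr, 17, Eve), (2, 8530, hr, 17, Tai), (2, 8530, hr, 17, Vic), (9, 2280, mkt, 38, Cal), (9, 850, k1, 24, Cal)}
Projecting to name, dept: {(Ada, hr), (Ada, rd), (Cal, k1), (Cal, mkt), (Dee, hr), (Dee, rd), (Eve, hr), (Eve, rd), (Tai, hr), (Tai, rd), (Vic, hr), (Vic, rd)}

{(Ada, hr), (Ada, rd), (Cal, k1), (Cal, mkt), (Dee, hr), (Dee, rd), (Eve, hr), (Eve, rd), (Tai, hr), (Tai, rd), (Vic, hr), (Vic, rd)}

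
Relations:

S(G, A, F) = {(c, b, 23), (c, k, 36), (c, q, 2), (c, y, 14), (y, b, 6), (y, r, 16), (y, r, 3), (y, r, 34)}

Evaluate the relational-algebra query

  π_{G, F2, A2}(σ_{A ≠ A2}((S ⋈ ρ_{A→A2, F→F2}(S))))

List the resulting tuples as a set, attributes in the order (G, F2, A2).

{(c, 14, y), (c, 2, q), (c, 23, b), (c, 36, k), (y, 16, r), (y, 3, r), (y, 34, r), (y, 6, b)}

ρ[A→A2, F→F2]: schema becomes (G, A2, F2); tuples unchanged.
S ⋈ ρ_{A→A2, F→F2}(S) (natural join on G): {(c, b, 23, b, 23), (c, b, 23, k, 36), (c, b, 23, q, 2), (c, b, 23, y, 14), (c, k, 36, b, 23), (c, k, 36, k, 36), (c, k, 36, q, 2), (c, k, 36, y, 14), (c, q, 2, b, 23), (c, q, 2, k, 36), (c, q, 2, q, 2), (c, q, 2, y, 14), (c, y, 14, b, 23), (c, y, 14, k, 36), (c, y, 14, q, 2), (c, y, 14, y, 14), (y, b, 6, b, 6), (y, b, 6, r, 16), (y, b, 6, r, 3), (y, b, 6, r, 34), (y, r, 16, b, 6), (y, r, 16, r, 16), (y, r, 16, r, 3), (y, r, 16, r, 34), (y, r, 3, b, 6), (y, r, 3, r, 16), (y, r, 3, r, 3), (y, r, 3, r, 34), (y, r, 34, b, 6), (y, r, 34, r, 16), (y, r, 34, r, 3), (y, r, 34, r, 34)}
σ[A ≠ A2]: keep tuples satisfying A ≠ A2 → {(c, b, 23, k, 36), (c, b, 23, q, 2), (c, b, 23, y, 14), (c, k, 36, b, 23), (c, k, 36, q, 2), (c, k, 36, y, 14), (c, q, 2, b, 23), (c, q, 2, k, 36), (c, q, 2, y, 14), (c, y, 14, b, 23), (c, y, 14, k, 36), (c, y, 14, q, 2), (y, b, 6, r, 16), (y, b, 6, r, 3), (y, b, 6, r, 34), (y, r, 16, b, 6), (y, r, 3, b, 6), (y, r, 34, b, 6)}
Projecting to G, F2, A2 (10 duplicate(s) eliminated): {(c, 14, y), (c, 2, q), (c, 23, b), (c, 36, k), (y, 16, r), (y, 3, r), (y, 34, r), (y, 6, b)}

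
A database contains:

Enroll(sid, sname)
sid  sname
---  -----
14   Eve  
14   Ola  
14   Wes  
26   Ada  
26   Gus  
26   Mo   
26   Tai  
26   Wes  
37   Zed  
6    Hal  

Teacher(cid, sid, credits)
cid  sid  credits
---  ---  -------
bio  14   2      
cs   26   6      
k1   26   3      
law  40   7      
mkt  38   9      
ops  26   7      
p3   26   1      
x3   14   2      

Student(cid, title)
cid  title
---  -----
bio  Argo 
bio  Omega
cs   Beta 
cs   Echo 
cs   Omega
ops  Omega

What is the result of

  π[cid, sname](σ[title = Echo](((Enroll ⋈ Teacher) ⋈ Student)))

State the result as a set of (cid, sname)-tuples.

{(cs, Ada), (cs, Gus), (cs, Mo), (cs, Tai), (cs, Wes)}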